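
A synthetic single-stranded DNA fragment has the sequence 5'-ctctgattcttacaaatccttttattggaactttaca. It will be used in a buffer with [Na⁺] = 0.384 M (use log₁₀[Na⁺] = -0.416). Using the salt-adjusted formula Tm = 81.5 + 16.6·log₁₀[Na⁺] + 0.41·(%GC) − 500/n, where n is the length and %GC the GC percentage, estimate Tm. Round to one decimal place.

73.3°C

Length n = 37. Counting bases: T=16, C=8, A=10, G=3
G+C = 11, so %GC = 11/37 × 100 = 29.73%
Salt term: 16.6 × (-0.416) = -6.906
GC term: 0.41 × 29.73 = 12.189; length term: −500/37 = −13.514
Tm = 81.5 + (-6.906) + 12.189 − 13.514 = 73.269 → 73.3°C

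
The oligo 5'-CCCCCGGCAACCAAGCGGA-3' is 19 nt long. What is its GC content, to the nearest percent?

Scanning the sequence gives G=5, T=0, A=5, C=9.
G+C = 5 + 9 = 14 out of 19 bases
%GC = 14/19 × 100 = 73.68% ≈ 74%

74%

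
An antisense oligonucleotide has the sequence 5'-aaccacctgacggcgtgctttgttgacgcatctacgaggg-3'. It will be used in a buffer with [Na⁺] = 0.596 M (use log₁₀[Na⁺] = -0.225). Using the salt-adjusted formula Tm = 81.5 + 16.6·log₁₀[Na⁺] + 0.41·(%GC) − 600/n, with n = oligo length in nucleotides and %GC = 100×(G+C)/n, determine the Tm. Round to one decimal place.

86.3°C

Length n = 40. Base counts: T=9, A=8, G=12, C=11
G+C = 23, so %GC = 23/40 × 100 = 57.5%
Salt term: 16.6 × (-0.225) = -3.735
GC term: 0.41 × 57.5 = 23.575; length term: −600/40 = −15
Tm = 81.5 + (-3.735) + 23.575 − 15 = 86.34 → 86.3°C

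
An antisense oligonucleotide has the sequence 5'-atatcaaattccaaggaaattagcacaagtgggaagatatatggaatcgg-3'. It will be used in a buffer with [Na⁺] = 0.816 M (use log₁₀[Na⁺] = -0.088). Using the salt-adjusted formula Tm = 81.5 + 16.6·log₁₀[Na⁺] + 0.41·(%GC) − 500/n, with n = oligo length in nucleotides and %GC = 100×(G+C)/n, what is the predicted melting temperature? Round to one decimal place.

84.8°C

Length n = 50. Counting bases: C=6, G=12, T=11, A=21
G+C = 18, so %GC = 18/50 × 100 = 36%
Salt term: 16.6 × (-0.088) = -1.461
GC term: 0.41 × 36 = 14.76; length term: −500/50 = −10
Tm = 81.5 + (-1.461) + 14.76 − 10 = 84.799 → 84.8°C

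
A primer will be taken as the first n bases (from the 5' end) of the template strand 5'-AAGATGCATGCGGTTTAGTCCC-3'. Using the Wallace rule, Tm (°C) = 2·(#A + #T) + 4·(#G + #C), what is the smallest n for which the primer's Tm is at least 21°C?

n = 8

First 7 bases: AAGATGC → Tm = 20°C (< 21°C)
First 8 bases: AAGATGCA → Tm = 22°C (≥ 21°C)
Since every base adds ≥2°C, Tm only increases with n, so the threshold is first crossed at n = 8.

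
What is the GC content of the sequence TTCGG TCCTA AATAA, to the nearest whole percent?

33%

Base counts: A=5, G=2, T=5, C=3
G+C = 2 + 3 = 5 out of 15 bases
%GC = 5/15 × 100 = 33.33% ≈ 33%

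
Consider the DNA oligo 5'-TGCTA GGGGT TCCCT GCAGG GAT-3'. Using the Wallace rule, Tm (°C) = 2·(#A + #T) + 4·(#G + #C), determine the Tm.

74°C

Scanning the sequence gives G=9, A=3, C=5, T=6.
A+T = 9, G+C = 14
Tm = 2×9 + 4×14 = 74°C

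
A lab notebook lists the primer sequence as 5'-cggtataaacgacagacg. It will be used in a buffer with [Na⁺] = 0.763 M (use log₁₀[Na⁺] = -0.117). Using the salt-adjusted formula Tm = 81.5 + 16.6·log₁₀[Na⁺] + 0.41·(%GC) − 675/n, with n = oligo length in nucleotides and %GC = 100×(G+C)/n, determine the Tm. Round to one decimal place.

62.6°C

Length n = 18. Base counts: A=7, C=4, T=2, G=5
G+C = 9, so %GC = 9/18 × 100 = 50%
Salt term: 16.6 × (-0.117) = -1.942
GC term: 0.41 × 50 = 20.5; length term: −675/18 = −37.5
Tm = 81.5 + (-1.942) + 20.5 − 37.5 = 62.558 → 62.6°C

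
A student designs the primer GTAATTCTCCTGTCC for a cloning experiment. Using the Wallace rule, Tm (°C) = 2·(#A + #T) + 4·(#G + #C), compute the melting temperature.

Scanning the sequence gives C=5, A=2, T=6, G=2.
A+T = 8, G+C = 7
Tm = 2(8) + 4(7) = 16 + 28 = 44°C

44°C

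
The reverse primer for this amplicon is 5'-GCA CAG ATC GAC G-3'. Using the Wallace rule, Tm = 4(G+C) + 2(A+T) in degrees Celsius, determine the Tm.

Counting bases: A=4, G=4, T=1, C=4
AT pairs contribute 5, GC pairs contribute 8.
Tm = 4·8 + 2·5 = 32 + 10 = 42°C

42°C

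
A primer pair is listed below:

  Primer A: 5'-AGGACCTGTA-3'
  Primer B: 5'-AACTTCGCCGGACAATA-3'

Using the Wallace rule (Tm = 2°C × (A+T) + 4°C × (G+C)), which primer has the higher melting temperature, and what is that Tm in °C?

Primer B, 50°C

Primer A: A+T=5, G+C=5 → Tm = 2(5)+4(5) = 30°C
Primer B: A+T=9, G+C=8 → Tm = 2(9)+4(8) = 50°C
30°C vs 50°C → primer B is higher.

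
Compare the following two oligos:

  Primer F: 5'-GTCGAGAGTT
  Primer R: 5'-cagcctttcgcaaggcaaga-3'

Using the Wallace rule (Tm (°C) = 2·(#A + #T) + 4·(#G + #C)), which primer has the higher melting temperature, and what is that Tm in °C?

Primer R, 62°C

Primer F: A+T=5, G+C=5 → Tm = 2(5)+4(5) = 30°C
Primer R: A+T=9, G+C=11 → Tm = 2(9)+4(11) = 62°C
30°C vs 62°C → primer R is higher.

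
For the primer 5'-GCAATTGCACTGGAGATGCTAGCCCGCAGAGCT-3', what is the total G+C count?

Base counts: G=10, A=8, T=6, C=9
G+C = 10 + 9 = 19

19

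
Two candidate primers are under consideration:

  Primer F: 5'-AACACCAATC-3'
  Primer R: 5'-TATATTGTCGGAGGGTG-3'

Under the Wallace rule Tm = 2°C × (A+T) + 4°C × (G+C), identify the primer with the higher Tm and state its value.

Primer F: A+T=6, G+C=4 → Tm = 2(6)+4(4) = 28°C
Primer R: A+T=9, G+C=8 → Tm = 2(9)+4(8) = 50°C
28°C vs 50°C → primer R is higher.

Primer R, 50°C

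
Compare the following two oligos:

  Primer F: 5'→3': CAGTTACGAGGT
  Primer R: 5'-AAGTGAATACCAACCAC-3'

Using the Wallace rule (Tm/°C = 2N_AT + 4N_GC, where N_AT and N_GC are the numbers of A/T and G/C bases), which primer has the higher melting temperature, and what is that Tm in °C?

Primer R, 48°C

Primer F: A+T=6, G+C=6 → Tm = 2(6)+4(6) = 36°C
Primer R: A+T=10, G+C=7 → Tm = 2(10)+4(7) = 48°C
36°C vs 48°C → primer R is higher.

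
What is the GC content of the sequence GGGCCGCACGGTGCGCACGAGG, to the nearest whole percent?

Counting bases: T=1, A=3, G=11, C=7
G+C = 11 + 7 = 18 out of 22 bases
%GC = 18/22 × 100 = 81.82% ≈ 82%

82%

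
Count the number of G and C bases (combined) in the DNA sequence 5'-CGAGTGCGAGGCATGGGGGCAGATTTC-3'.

17

A=5, T=5, C=5, G=12
Total G or C: 12 + 5 = 17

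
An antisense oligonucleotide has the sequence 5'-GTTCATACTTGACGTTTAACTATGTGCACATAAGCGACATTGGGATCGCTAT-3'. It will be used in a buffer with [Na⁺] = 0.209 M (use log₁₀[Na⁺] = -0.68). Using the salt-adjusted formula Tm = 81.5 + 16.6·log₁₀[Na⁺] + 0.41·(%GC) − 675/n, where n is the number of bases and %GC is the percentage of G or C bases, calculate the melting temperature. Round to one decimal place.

73.8°C

Length n = 52. Base counts: A=14, T=17, C=10, G=11
G+C = 21, so %GC = 21/52 × 100 = 40.385%
Salt term: 16.6 × (-0.68) = -11.288
GC term: 0.41 × 40.385 = 16.558; length term: −675/52 = −12.981
Tm = 81.5 + (-11.288) + 16.558 − 12.981 = 73.789 → 73.8°C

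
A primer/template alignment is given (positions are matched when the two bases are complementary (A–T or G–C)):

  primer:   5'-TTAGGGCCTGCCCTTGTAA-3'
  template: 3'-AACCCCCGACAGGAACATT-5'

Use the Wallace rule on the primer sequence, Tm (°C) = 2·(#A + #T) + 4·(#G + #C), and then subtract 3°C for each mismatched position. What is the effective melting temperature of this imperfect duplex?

Primer base counts: A=3, T=6, G=5, C=5 → A+T=9, G+C=10
Perfect-match Tm = 2(9) + 4(10) = 18 + 40 = 58°C
Mismatches (positions where the bases are not complementary): 3 (at positions 3, 7, 11)
Effective Tm = 58 − 3×3 = 58 − 9 = 49°C

49°C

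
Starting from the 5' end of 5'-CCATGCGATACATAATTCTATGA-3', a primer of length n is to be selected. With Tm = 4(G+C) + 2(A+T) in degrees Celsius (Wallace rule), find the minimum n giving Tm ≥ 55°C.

n = 21

First 20 bases: CCATGCGATACATAATTCTA → Tm = 54°C (< 55°C)
First 21 bases: CCATGCGATACATAATTCTAT → Tm = 56°C (≥ 55°C)
Each additional base adds 2°C (A/T) or 4°C (G/C), so Tm is non-decreasing in n; n = 21 is the first length to reach 55°C.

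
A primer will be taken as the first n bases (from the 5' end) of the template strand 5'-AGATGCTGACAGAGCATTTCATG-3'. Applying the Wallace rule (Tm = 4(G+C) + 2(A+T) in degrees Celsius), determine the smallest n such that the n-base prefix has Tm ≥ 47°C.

n = 16

First 15 bases: AGATGCTGACAGAGC → Tm = 46°C (< 47°C)
First 16 bases: AGATGCTGACAGAGCA → Tm = 48°C (≥ 47°C)
Since every base adds ≥2°C, Tm only increases with n, so the threshold is first crossed at n = 16.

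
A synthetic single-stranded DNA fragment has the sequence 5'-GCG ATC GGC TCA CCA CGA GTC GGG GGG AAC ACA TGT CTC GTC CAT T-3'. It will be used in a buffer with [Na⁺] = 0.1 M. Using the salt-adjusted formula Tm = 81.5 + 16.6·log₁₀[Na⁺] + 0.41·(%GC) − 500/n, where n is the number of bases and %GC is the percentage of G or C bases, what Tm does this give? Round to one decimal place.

Length n = 46. Counting bases: A=9, T=9, C=14, G=14
G+C = 28, so %GC = 28/46 × 100 = 60.87%
Salt term: 16.6 × (-1) = -16.6
GC term: 0.41 × 60.87 = 24.957; length term: −500/46 = −10.87
Tm = 81.5 + (-16.6) + 24.957 − 10.87 = 78.987 → 79.0°C

79.0°C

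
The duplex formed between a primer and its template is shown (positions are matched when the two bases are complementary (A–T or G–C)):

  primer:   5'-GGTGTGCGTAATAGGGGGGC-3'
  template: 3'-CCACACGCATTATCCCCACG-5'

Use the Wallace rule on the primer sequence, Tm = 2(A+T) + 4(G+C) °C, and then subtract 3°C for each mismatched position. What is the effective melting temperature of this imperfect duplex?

Primer base counts: A=3, T=4, G=11, C=2 → A+T=7, G+C=13
Perfect-match Tm = 2(7) + 4(13) = 14 + 52 = 66°C
Mismatches (positions where the bases are not complementary): 1 (at position 18)
Effective Tm = 66 − 1×3 = 66 − 3 = 63°C

63°C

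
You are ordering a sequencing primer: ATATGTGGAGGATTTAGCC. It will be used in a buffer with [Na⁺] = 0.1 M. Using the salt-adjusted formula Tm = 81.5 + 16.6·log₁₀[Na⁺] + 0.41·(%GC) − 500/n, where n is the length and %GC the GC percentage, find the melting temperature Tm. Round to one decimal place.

Length n = 19. Base counts: C=2, G=6, A=5, T=6
G+C = 8, so %GC = 8/19 × 100 = 42.105%
Salt term: 16.6 × (-1) = -16.6
GC term: 0.41 × 42.105 = 17.263; length term: −500/19 = −26.316
Tm = 81.5 + (-16.6) + 17.263 − 26.316 = 55.847 → 55.8°C

55.8°C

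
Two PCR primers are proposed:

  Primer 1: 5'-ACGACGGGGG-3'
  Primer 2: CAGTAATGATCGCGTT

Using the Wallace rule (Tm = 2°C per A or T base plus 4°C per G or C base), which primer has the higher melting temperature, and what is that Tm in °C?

Primer 2, 46°C

Primer 1: A+T=2, G+C=8 → Tm = 2(2)+4(8) = 36°C
Primer 2: A+T=9, G+C=7 → Tm = 2(9)+4(7) = 46°C
36°C vs 46°C → primer 2 is higher.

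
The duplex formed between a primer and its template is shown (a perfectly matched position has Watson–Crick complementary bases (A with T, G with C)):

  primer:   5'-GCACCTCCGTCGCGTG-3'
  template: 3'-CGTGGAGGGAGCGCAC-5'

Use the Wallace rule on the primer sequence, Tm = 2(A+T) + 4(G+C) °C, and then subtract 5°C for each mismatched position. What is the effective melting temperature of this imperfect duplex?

Primer base counts: A=1, T=3, G=5, C=7 → A+T=4, G+C=12
Perfect-match Tm = 2(4) + 4(12) = 8 + 48 = 56°C
Mismatches (positions where the bases are not complementary): 1 (at position 9)
Effective Tm = 56 − 1×5 = 56 − 5 = 51°C

51°C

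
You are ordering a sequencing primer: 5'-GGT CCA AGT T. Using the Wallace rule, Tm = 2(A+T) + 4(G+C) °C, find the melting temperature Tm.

Scanning the sequence gives G=3, T=3, C=2, A=2.
A+T = 5, G+C = 5
Tm = 4·5 + 2·5 = 20 + 10 = 30°C

30°C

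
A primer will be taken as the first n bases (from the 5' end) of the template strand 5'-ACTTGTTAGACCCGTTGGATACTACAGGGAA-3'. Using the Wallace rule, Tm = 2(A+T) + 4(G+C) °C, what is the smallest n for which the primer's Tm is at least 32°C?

First 11 bases: ACTTGTTAGAC → Tm = 30°C (< 32°C)
First 12 bases: ACTTGTTAGACC → Tm = 34°C (≥ 32°C)
Each additional base adds 2°C (A/T) or 4°C (G/C), so Tm is non-decreasing in n; n = 12 is the first length to reach 32°C.

n = 12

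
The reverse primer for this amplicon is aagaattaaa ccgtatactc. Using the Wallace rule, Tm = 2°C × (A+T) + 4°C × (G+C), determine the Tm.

Base counts: T=5, C=4, A=9, G=2
So N_AT = 14 and N_GC = 6.
Tm = 2(14) + 4(6) = 28 + 24 = 52°C

52°C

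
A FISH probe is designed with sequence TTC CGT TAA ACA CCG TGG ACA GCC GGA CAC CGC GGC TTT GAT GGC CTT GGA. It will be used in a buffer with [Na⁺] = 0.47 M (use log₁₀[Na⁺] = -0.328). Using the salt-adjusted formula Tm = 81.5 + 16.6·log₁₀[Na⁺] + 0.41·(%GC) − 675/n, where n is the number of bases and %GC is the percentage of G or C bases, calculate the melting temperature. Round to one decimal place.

Length n = 51. Base counts: T=11, C=15, A=10, G=15
G+C = 30, so %GC = 30/51 × 100 = 58.824%
Salt term: 16.6 × (-0.328) = -5.445
GC term: 0.41 × 58.824 = 24.118; length term: −675/51 = −13.235
Tm = 81.5 + (-5.445) + 24.118 − 13.235 = 86.938 → 86.9°C

86.9°C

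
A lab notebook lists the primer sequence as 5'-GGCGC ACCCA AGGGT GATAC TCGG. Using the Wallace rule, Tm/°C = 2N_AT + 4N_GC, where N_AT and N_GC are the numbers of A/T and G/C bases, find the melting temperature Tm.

80°C

Scanning the sequence gives C=7, G=9, A=5, T=3.
AT pairs contribute 8, GC pairs contribute 16.
Tm = 2(8) + 4(16) = 16 + 64 = 80°C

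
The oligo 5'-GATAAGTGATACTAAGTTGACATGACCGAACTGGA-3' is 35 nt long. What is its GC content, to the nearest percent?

Counting bases: A=13, T=8, C=5, G=9
G+C = 9 + 5 = 14 out of 35 bases
%GC = 14/35 × 100 = 40% ≈ 40%

40%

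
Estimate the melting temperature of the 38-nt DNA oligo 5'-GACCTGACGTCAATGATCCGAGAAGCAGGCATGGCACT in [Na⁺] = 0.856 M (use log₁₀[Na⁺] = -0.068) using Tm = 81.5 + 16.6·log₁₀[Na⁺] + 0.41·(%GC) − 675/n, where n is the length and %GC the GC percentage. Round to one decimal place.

Length n = 38. Counting bases: G=11, A=11, T=6, C=10
G+C = 21, so %GC = 21/38 × 100 = 55.263%
Salt term: 16.6 × (-0.068) = -1.129
GC term: 0.41 × 55.263 = 22.658; length term: −675/38 = −17.763
Tm = 81.5 + (-1.129) + 22.658 − 17.763 = 85.266 → 85.3°C

85.3°C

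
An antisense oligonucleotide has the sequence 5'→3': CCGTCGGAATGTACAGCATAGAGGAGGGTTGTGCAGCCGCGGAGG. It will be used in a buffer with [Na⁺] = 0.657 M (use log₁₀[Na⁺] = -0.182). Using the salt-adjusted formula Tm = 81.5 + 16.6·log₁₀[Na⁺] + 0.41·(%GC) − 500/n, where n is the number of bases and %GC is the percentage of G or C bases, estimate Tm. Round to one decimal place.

92.9°C

Length n = 45. Scanning the sequence gives T=7, A=10, C=9, G=19.
G+C = 28, so %GC = 28/45 × 100 = 62.222%
Salt term: 16.6 × (-0.182) = -3.021
GC term: 0.41 × 62.222 = 25.511; length term: −500/45 = −11.111
Tm = 81.5 + (-3.021) + 25.511 − 11.111 = 92.879 → 92.9°C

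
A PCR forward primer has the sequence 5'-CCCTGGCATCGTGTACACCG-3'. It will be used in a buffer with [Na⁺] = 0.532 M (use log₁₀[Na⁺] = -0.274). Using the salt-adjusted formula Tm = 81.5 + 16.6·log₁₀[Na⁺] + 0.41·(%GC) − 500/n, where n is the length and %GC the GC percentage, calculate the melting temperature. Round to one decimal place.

78.6°C

Length n = 20. Counting bases: T=4, A=3, G=5, C=8
G+C = 13, so %GC = 13/20 × 100 = 65%
Salt term: 16.6 × (-0.274) = -4.548
GC term: 0.41 × 65 = 26.65; length term: −500/20 = −25
Tm = 81.5 + (-4.548) + 26.65 − 25 = 78.602 → 78.6°C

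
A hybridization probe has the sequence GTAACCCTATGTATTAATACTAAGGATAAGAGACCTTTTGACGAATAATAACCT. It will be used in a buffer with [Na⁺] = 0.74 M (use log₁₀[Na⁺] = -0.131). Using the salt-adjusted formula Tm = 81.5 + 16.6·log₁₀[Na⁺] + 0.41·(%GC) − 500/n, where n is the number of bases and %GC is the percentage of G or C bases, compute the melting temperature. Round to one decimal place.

Length n = 54. A=21, T=16, G=8, C=9
G+C = 17, so %GC = 17/54 × 100 = 31.481%
Salt term: 16.6 × (-0.131) = -2.175
GC term: 0.41 × 31.481 = 12.907; length term: −500/54 = −9.259
Tm = 81.5 + (-2.175) + 12.907 − 9.259 = 82.973 → 83.0°C

83.0°C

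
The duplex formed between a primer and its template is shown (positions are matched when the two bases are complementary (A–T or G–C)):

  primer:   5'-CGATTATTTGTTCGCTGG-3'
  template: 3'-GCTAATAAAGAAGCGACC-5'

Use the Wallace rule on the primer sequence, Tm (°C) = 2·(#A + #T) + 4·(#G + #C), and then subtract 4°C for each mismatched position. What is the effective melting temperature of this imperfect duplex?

48°C

Primer base counts: A=2, T=8, G=5, C=3 → A+T=10, G+C=8
Perfect-match Tm = 2(10) + 4(8) = 20 + 32 = 52°C
Mismatches (positions where the bases are not complementary): 1 (at position 10)
Effective Tm = 52 − 1×4 = 52 − 4 = 48°C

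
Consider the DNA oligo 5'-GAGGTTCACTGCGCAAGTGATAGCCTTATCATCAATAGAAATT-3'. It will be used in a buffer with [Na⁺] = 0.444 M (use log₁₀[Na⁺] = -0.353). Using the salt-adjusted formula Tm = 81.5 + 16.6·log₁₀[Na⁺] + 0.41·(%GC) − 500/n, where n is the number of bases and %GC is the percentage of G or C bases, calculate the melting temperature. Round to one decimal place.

80.2°C

Length n = 43. Counting bases: G=9, A=14, T=12, C=8
G+C = 17, so %GC = 17/43 × 100 = 39.535%
Salt term: 16.6 × (-0.353) = -5.86
GC term: 0.41 × 39.535 = 16.209; length term: −500/43 = −11.628
Tm = 81.5 + (-5.86) + 16.209 − 11.628 = 80.221 → 80.2°C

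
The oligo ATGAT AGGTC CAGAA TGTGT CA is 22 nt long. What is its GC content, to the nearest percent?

41%

Scanning the sequence gives C=3, G=6, T=6, A=7.
G+C = 6 + 3 = 9 out of 22 bases
%GC = 9/22 × 100 = 40.91% ≈ 41%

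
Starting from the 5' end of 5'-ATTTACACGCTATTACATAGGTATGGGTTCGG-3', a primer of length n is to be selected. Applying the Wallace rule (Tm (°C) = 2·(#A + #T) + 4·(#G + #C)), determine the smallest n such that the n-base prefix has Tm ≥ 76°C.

n = 28

First 27 bases: ATTTACACGCTATTACATAGGTATGGG → Tm = 74°C (< 76°C)
First 28 bases: ATTTACACGCTATTACATAGGTATGGGT → Tm = 76°C (≥ 76°C)
Each additional base adds 2°C (A/T) or 4°C (G/C), so Tm is non-decreasing in n; n = 28 is the first length to reach 76°C.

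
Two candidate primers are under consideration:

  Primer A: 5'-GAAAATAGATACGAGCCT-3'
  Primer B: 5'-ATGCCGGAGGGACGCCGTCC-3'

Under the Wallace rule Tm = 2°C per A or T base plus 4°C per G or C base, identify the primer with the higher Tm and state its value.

Primer A: A+T=11, G+C=7 → Tm = 2(11)+4(7) = 50°C
Primer B: A+T=5, G+C=15 → Tm = 2(5)+4(15) = 70°C
50°C vs 70°C → primer B is higher.

Primer B, 70°C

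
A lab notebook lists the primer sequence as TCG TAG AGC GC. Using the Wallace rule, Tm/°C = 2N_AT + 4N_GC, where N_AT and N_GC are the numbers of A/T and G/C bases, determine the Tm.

36°C

Scanning the sequence gives A=2, T=2, G=4, C=3.
So N_AT = 4 and N_GC = 7.
Tm = 2×4 + 4×7 = 36°C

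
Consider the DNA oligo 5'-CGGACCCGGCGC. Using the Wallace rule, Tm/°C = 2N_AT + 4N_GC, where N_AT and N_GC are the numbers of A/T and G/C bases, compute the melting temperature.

Scanning the sequence gives G=5, A=1, T=0, C=6.
AT pairs contribute 1, GC pairs contribute 11.
Tm = 2(1) + 4(11) = 2 + 44 = 46°C

46°C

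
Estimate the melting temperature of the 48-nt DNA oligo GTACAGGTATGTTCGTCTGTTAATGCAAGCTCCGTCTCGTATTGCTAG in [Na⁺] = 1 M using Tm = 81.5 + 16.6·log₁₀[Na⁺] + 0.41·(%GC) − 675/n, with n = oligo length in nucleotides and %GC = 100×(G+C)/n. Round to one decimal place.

86.2°C

Length n = 48. Scanning the sequence gives T=17, G=12, C=10, A=9.
G+C = 22, so %GC = 22/48 × 100 = 45.833%
Salt term: 16.6 × (0) = 0
GC term: 0.41 × 45.833 = 18.792; length term: −675/48 = −14.062
Tm = 81.5 + (0) + 18.792 − 14.062 = 86.23 → 86.2°C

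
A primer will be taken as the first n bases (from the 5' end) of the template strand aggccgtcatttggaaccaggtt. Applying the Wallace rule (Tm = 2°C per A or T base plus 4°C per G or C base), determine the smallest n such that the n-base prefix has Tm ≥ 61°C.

First 19 bases: AGGCCGTCATTTGGAACCA → Tm = 58°C (< 61°C)
First 20 bases: AGGCCGTCATTTGGAACCAG → Tm = 62°C (≥ 61°C)
Each additional base adds 2°C (A/T) or 4°C (G/C), so Tm is non-decreasing in n; n = 20 is the first length to reach 61°C.

n = 20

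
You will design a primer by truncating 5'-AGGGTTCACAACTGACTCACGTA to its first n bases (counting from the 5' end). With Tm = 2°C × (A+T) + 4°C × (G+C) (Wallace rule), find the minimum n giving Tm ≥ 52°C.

First 17 bases: AGGGTTCACAACTGACT → Tm = 50°C (< 52°C)
First 18 bases: AGGGTTCACAACTGACTC → Tm = 54°C (≥ 52°C)
Each additional base adds 2°C (A/T) or 4°C (G/C), so Tm is non-decreasing in n; n = 18 is the first length to reach 52°C.

n = 18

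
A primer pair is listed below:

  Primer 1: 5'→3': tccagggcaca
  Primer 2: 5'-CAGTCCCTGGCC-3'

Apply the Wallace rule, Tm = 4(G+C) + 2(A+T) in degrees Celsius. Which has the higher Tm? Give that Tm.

Primer 1: A+T=4, G+C=7 → Tm = 2(4)+4(7) = 36°C
Primer 2: A+T=3, G+C=9 → Tm = 2(3)+4(9) = 42°C
36°C vs 42°C → primer 2 is higher.

Primer 2, 42°C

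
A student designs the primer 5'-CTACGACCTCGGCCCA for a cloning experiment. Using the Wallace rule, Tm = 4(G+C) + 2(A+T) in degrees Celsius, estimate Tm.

Base counts: G=3, T=2, C=8, A=3
AT pairs contribute 5, GC pairs contribute 11.
Tm = 2(5) + 4(11) = 10 + 44 = 54°C

54°C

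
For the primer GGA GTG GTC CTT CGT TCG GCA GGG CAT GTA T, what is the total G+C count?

18

Scanning the sequence gives A=4, C=6, G=12, T=9.
Total G or C: 12 + 6 = 18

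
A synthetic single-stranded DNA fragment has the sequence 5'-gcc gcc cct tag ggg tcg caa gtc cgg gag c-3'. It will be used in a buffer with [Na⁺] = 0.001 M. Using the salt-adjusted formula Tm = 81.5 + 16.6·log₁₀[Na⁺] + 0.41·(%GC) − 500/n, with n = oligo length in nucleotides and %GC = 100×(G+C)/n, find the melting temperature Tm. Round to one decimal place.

Length n = 31. Base counts: A=4, T=4, C=11, G=12
G+C = 23, so %GC = 23/31 × 100 = 74.194%
Salt term: 16.6 × (-3) = -49.8
GC term: 0.41 × 74.194 = 30.42; length term: −500/31 = −16.129
Tm = 81.5 + (-49.8) + 30.42 − 16.129 = 45.991 → 46.0°C

46.0°C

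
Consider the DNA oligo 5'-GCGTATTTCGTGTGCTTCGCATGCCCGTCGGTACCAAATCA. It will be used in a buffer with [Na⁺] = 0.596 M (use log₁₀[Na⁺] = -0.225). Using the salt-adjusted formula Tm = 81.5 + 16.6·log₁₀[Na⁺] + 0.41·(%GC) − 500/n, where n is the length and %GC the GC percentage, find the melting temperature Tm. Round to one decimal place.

87.6°C

Length n = 41. Base counts: A=7, C=12, T=12, G=10
G+C = 22, so %GC = 22/41 × 100 = 53.659%
Salt term: 16.6 × (-0.225) = -3.735
GC term: 0.41 × 53.659 = 22; length term: −500/41 = −12.195
Tm = 81.5 + (-3.735) + 22 − 12.195 = 87.57 → 87.6°C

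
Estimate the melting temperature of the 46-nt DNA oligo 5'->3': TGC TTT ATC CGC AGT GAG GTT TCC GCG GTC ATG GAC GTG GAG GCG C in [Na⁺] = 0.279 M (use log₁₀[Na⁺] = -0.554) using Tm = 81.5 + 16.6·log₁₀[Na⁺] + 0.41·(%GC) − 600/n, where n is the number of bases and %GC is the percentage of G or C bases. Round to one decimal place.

Length n = 46. Scanning the sequence gives C=11, T=12, G=17, A=6.
G+C = 28, so %GC = 28/46 × 100 = 60.87%
Salt term: 16.6 × (-0.554) = -9.196
GC term: 0.41 × 60.87 = 24.957; length term: −600/46 = −13.043
Tm = 81.5 + (-9.196) + 24.957 − 13.043 = 84.218 → 84.2°C

84.2°C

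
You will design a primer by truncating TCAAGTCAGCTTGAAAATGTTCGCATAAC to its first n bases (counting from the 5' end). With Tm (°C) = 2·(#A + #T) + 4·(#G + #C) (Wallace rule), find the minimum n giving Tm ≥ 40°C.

First 13 bases: TCAAGTCAGCTTG → Tm = 38°C (< 40°C)
First 14 bases: TCAAGTCAGCTTGA → Tm = 40°C (≥ 40°C)
Each additional base adds 2°C (A/T) or 4°C (G/C), so Tm is non-decreasing in n; n = 14 is the first length to reach 40°C.

n = 14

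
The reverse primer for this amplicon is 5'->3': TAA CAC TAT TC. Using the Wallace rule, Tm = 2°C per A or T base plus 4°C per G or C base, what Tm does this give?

Scanning the sequence gives A=4, C=3, G=0, T=4.
So N_AT = 8 and N_GC = 3.
Tm = 2×8 + 4×3 = 28°C

28°C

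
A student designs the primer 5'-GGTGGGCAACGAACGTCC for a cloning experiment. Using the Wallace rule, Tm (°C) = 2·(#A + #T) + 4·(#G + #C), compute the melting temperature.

Counting bases: T=2, C=5, A=4, G=7
A+T = 6, G+C = 12
Tm = 2×6 + 4×12 = 60°C

60°C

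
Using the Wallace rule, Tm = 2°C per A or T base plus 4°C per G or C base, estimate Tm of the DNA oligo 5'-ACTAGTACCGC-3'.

T=2, C=4, A=3, G=2
AT pairs contribute 5, GC pairs contribute 6.
Tm = 4·6 + 2·5 = 24 + 10 = 34°C

34°C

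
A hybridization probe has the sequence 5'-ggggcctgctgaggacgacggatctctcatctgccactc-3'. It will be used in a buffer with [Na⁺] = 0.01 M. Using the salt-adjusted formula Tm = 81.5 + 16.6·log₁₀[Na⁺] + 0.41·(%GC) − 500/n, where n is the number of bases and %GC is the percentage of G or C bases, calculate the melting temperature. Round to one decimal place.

Length n = 39. Counting bases: G=12, T=8, C=13, A=6
G+C = 25, so %GC = 25/39 × 100 = 64.103%
Salt term: 16.6 × (-2) = -33.2
GC term: 0.41 × 64.103 = 26.282; length term: −500/39 = −12.821
Tm = 81.5 + (-33.2) + 26.282 − 12.821 = 61.761 → 61.8°C

61.8°C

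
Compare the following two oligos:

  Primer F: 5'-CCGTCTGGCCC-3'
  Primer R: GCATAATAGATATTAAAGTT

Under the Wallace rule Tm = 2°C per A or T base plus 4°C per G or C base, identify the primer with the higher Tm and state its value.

Primer R, 48°C

Primer F: A+T=2, G+C=9 → Tm = 2(2)+4(9) = 40°C
Primer R: A+T=16, G+C=4 → Tm = 2(16)+4(4) = 48°C
40°C vs 48°C → primer R is higher.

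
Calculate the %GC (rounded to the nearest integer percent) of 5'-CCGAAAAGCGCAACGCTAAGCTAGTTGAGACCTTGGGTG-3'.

A=11, G=12, T=7, C=9
G+C = 12 + 9 = 21 out of 39 bases
%GC = 21/39 × 100 = 53.85% ≈ 54%

54%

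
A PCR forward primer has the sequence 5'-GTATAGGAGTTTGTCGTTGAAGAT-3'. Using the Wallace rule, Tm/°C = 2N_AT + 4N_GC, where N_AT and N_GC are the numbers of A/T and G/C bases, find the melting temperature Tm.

Counting bases: T=9, G=8, A=6, C=1
A+T = 15, G+C = 9
Tm = 2×15 + 4×9 = 66°C

66°C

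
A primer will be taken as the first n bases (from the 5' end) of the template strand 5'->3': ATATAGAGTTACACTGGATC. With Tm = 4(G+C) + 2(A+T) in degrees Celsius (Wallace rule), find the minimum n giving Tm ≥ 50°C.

n = 19

First 18 bases: ATATAGAGTTACACTGGA → Tm = 48°C (< 50°C)
First 19 bases: ATATAGAGTTACACTGGAT → Tm = 50°C (≥ 50°C)
Since every base adds ≥2°C, Tm only increases with n, so the threshold is first crossed at n = 19.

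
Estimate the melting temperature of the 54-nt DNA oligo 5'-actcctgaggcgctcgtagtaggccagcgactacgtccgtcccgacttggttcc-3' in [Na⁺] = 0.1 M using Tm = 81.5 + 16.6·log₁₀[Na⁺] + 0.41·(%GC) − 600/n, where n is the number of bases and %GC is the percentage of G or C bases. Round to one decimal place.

79.6°C

Length n = 54. Counting bases: T=12, A=8, C=19, G=15
G+C = 34, so %GC = 34/54 × 100 = 62.963%
Salt term: 16.6 × (-1) = -16.6
GC term: 0.41 × 62.963 = 25.815; length term: −600/54 = −11.111
Tm = 81.5 + (-16.6) + 25.815 − 11.111 = 79.604 → 79.6°C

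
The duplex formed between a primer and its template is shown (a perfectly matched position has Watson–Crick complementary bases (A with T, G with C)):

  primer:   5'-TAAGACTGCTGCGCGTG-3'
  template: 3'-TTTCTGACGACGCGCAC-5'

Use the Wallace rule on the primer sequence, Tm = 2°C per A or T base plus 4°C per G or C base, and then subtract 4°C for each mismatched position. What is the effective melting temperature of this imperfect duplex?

50°C

Primer base counts: A=3, T=4, G=6, C=4 → A+T=7, G+C=10
Perfect-match Tm = 2(7) + 4(10) = 14 + 40 = 54°C
Mismatches (positions where the bases are not complementary): 1 (at position 1)
Effective Tm = 54 − 1×4 = 54 − 4 = 50°C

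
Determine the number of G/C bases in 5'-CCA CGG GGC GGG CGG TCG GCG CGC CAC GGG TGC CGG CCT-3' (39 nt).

Scanning the sequence gives T=3, A=2, G=19, C=15.
Total G or C: 19 + 15 = 34

34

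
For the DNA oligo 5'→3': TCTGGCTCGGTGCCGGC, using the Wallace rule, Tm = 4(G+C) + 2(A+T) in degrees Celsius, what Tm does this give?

60°C

A=0, C=6, T=4, G=7
A+T = 4, G+C = 13
Tm = 4·13 + 2·4 = 52 + 8 = 60°C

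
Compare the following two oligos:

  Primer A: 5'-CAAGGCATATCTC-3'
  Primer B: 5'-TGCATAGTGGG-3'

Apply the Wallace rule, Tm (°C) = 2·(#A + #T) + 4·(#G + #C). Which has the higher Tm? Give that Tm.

Primer A, 38°C

Primer A: A+T=7, G+C=6 → Tm = 2(7)+4(6) = 38°C
Primer B: A+T=5, G+C=6 → Tm = 2(5)+4(6) = 34°C
38°C vs 34°C → primer A is higher.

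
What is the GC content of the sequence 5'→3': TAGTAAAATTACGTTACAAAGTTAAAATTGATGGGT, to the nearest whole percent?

Scanning the sequence gives T=12, C=2, G=7, A=15.
G+C = 7 + 2 = 9 out of 36 bases
%GC = 9/36 × 100 = 25% ≈ 25%

25%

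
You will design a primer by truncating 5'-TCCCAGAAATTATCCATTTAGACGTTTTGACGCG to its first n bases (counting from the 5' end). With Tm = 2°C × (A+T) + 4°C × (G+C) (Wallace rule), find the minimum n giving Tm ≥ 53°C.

First 20 bases: TCCCAGAAATTATCCATTTA → Tm = 52°C (< 53°C)
First 21 bases: TCCCAGAAATTATCCATTTAG → Tm = 56°C (≥ 53°C)
Each additional base adds 2°C (A/T) or 4°C (G/C), so Tm is non-decreasing in n; n = 21 is the first length to reach 53°C.

n = 21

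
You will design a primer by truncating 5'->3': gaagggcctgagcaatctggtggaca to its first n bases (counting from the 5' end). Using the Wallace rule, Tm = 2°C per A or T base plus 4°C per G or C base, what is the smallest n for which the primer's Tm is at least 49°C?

n = 16

First 15 bases: GAAGGGCCTGAGCAA → Tm = 48°C (< 49°C)
First 16 bases: GAAGGGCCTGAGCAAT → Tm = 50°C (≥ 49°C)
Each additional base adds 2°C (A/T) or 4°C (G/C), so Tm is non-decreasing in n; n = 16 is the first length to reach 49°C.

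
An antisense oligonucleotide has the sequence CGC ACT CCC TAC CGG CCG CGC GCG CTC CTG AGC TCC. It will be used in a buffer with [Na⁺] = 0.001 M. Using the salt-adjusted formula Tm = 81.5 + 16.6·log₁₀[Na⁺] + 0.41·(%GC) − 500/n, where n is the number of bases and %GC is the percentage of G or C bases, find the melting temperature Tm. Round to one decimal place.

Length n = 36. Scanning the sequence gives G=9, C=19, T=5, A=3.
G+C = 28, so %GC = 28/36 × 100 = 77.778%
Salt term: 16.6 × (-3) = -49.8
GC term: 0.41 × 77.778 = 31.889; length term: −500/36 = −13.889
Tm = 81.5 + (-49.8) + 31.889 − 13.889 = 49.7 → 49.7°C

49.7°C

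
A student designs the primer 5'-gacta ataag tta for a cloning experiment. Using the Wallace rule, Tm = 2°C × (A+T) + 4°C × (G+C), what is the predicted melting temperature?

Scanning the sequence gives G=2, T=4, A=6, C=1.
AT pairs contribute 10, GC pairs contribute 3.
Tm = 4·3 + 2·10 = 12 + 20 = 32°C

32°C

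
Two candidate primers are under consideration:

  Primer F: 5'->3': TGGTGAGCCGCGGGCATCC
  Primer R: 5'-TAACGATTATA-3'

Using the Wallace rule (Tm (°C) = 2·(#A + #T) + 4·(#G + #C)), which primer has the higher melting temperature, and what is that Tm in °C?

Primer F: A+T=5, G+C=14 → Tm = 2(5)+4(14) = 66°C
Primer R: A+T=9, G+C=2 → Tm = 2(9)+4(2) = 26°C
66°C vs 26°C → primer F is higher.

Primer F, 66°C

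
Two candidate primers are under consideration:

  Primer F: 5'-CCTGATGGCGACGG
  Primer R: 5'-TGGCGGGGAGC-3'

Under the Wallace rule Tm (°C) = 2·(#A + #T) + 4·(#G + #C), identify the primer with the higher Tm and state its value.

Primer F, 48°C

Primer F: A+T=4, G+C=10 → Tm = 2(4)+4(10) = 48°C
Primer R: A+T=2, G+C=9 → Tm = 2(2)+4(9) = 40°C
48°C vs 40°C → primer F is higher.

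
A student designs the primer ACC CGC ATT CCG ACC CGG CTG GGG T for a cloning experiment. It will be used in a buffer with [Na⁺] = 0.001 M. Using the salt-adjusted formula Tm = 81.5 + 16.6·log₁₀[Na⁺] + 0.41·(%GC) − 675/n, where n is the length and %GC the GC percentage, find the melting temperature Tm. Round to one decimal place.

Length n = 25. Scanning the sequence gives C=10, A=3, T=4, G=8.
G+C = 18, so %GC = 18/25 × 100 = 72%
Salt term: 16.6 × (-3) = -49.8
GC term: 0.41 × 72 = 29.52; length term: −675/25 = −27
Tm = 81.5 + (-49.8) + 29.52 − 27 = 34.22 → 34.2°C

34.2°C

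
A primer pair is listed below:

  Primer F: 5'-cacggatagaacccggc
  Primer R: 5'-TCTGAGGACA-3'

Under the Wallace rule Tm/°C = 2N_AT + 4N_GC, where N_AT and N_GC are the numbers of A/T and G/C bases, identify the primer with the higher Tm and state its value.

Primer F, 56°C

Primer F: A+T=6, G+C=11 → Tm = 2(6)+4(11) = 56°C
Primer R: A+T=5, G+C=5 → Tm = 2(5)+4(5) = 30°C
56°C vs 30°C → primer F is higher.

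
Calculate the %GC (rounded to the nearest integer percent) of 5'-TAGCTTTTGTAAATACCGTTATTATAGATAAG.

Counting bases: G=5, T=13, C=3, A=11
G+C = 5 + 3 = 8 out of 32 bases
%GC = 8/32 × 100 = 25% ≈ 25%

25%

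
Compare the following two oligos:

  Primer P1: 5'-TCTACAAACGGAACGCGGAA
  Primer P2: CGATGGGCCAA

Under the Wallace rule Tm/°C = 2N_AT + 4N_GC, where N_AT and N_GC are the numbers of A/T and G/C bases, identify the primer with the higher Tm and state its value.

Primer P1, 60°C

Primer P1: A+T=10, G+C=10 → Tm = 2(10)+4(10) = 60°C
Primer P2: A+T=4, G+C=7 → Tm = 2(4)+4(7) = 36°C
60°C vs 36°C → primer P1 is higher.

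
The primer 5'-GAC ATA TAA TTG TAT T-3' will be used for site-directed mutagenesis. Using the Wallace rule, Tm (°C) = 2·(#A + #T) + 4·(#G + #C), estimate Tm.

38°C

Counting bases: T=7, A=6, C=1, G=2
AT pairs contribute 13, GC pairs contribute 3.
Tm = 2×13 + 4×3 = 38°C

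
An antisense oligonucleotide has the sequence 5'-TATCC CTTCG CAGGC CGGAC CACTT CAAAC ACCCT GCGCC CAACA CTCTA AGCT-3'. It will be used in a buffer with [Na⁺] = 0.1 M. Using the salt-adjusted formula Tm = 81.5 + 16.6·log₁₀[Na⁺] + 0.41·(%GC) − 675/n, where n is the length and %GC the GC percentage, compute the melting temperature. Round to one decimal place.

Length n = 54. Base counts: C=23, G=8, A=13, T=10
G+C = 31, so %GC = 31/54 × 100 = 57.407%
Salt term: 16.6 × (-1) = -16.6
GC term: 0.41 × 57.407 = 23.537; length term: −675/54 = −12.5
Tm = 81.5 + (-16.6) + 23.537 − 12.5 = 75.937 → 75.9°C

75.9°C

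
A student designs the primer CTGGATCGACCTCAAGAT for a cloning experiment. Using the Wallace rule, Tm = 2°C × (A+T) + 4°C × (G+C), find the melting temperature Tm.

54°C

Counting bases: T=4, C=5, G=4, A=5
So N_AT = 9 and N_GC = 9.
Tm = 2×9 + 4×9 = 54°C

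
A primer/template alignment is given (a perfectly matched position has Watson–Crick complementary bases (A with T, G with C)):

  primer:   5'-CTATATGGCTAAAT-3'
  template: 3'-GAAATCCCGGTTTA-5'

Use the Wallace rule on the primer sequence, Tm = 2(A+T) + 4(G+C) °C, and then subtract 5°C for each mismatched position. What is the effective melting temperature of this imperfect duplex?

21°C

Primer base counts: A=5, T=5, G=2, C=2 → A+T=10, G+C=4
Perfect-match Tm = 2(10) + 4(4) = 20 + 16 = 36°C
Mismatches (positions where the bases are not complementary): 3 (at positions 3, 6, 10)
Effective Tm = 36 − 3×5 = 36 − 15 = 21°C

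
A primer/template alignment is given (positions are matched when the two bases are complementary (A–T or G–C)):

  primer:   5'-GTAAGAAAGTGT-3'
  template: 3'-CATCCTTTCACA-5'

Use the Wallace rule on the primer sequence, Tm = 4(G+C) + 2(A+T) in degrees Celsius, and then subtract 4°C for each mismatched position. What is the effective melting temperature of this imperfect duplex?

28°C

Primer base counts: A=5, T=3, G=4, C=0 → A+T=8, G+C=4
Perfect-match Tm = 2(8) + 4(4) = 16 + 16 = 32°C
Mismatches (positions where the bases are not complementary): 1 (at position 4)
Effective Tm = 32 − 1×4 = 32 − 4 = 28°C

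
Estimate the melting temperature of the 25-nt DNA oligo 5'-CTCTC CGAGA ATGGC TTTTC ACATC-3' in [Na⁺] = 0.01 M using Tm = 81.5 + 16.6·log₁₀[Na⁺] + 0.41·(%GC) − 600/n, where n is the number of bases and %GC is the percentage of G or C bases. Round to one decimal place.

Length n = 25. Counting bases: G=4, T=8, C=8, A=5
G+C = 12, so %GC = 12/25 × 100 = 48%
Salt term: 16.6 × (-2) = -33.2
GC term: 0.41 × 48 = 19.68; length term: −600/25 = −24
Tm = 81.5 + (-33.2) + 19.68 − 24 = 43.98 → 44.0°C

44.0°C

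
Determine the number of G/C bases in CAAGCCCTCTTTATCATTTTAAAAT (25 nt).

Scanning the sequence gives C=6, A=8, T=10, G=1.
Total G or C: 1 + 6 = 7

7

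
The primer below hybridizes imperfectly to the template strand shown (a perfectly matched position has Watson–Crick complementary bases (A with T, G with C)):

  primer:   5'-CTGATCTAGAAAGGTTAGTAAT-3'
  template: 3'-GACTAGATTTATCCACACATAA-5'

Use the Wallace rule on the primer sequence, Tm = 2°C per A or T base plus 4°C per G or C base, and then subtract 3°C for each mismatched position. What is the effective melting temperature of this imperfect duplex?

43°C

Primer base counts: A=8, T=7, G=5, C=2 → A+T=15, G+C=7
Perfect-match Tm = 2(15) + 4(7) = 30 + 28 = 58°C
Mismatches (positions where the bases are not complementary): 5 (at positions 9, 11, 16, 17, 21)
Effective Tm = 58 − 5×3 = 58 − 15 = 43°C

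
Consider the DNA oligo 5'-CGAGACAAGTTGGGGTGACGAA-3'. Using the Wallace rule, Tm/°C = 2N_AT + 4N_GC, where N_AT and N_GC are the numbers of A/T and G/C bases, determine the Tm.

Base counts: A=7, G=9, T=3, C=3
AT pairs contribute 10, GC pairs contribute 12.
Tm = 2×10 + 4×12 = 68°C

68°C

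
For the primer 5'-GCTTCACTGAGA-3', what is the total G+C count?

6

Counting bases: G=3, T=3, A=3, C=3
Total G or C: 3 + 3 = 6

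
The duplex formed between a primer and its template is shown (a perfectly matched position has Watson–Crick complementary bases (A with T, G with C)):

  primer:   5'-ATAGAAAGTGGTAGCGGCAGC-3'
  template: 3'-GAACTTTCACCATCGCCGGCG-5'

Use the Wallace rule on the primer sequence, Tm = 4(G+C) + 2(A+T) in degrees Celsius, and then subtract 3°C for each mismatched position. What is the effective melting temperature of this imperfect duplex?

55°C

Primer base counts: A=7, T=3, G=8, C=3 → A+T=10, G+C=11
Perfect-match Tm = 2(10) + 4(11) = 20 + 44 = 64°C
Mismatches (positions where the bases are not complementary): 3 (at positions 1, 3, 19)
Effective Tm = 64 − 3×3 = 64 − 9 = 55°C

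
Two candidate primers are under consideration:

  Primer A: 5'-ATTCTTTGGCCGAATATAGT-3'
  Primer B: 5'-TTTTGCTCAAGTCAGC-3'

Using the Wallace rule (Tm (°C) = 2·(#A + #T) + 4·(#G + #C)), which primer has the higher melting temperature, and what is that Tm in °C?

Primer A: A+T=13, G+C=7 → Tm = 2(13)+4(7) = 54°C
Primer B: A+T=9, G+C=7 → Tm = 2(9)+4(7) = 46°C
54°C vs 46°C → primer A is higher.

Primer A, 54°C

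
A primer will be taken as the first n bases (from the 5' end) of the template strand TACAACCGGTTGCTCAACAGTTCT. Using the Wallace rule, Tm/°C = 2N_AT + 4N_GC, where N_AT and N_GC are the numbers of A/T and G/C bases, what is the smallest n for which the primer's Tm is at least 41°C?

n = 14

First 13 bases: TACAACCGGTTGC → Tm = 40°C (< 41°C)
First 14 bases: TACAACCGGTTGCT → Tm = 42°C (≥ 41°C)
Since every base adds ≥2°C, Tm only increases with n, so the threshold is first crossed at n = 14.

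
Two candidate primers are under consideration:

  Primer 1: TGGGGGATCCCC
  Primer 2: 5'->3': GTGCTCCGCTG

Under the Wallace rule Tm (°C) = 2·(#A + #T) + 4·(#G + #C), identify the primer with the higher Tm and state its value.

Primer 1: A+T=3, G+C=9 → Tm = 2(3)+4(9) = 42°C
Primer 2: A+T=3, G+C=8 → Tm = 2(3)+4(8) = 38°C
42°C vs 38°C → primer 1 is higher.

Primer 1, 42°C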